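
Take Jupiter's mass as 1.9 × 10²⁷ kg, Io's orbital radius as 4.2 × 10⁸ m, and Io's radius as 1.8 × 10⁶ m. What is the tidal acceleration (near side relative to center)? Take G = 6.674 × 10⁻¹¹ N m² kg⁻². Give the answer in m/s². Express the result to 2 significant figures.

a_tidal = 2GMr/d³
        = 2 × (6.674 × 10⁻¹¹) × (1.9 × 10²⁷) × (1.8 × 10⁶) / (4.2 × 10⁸)³
        = 6.2 × 10⁻³ m/s²

6.2 × 10⁻³ m/s²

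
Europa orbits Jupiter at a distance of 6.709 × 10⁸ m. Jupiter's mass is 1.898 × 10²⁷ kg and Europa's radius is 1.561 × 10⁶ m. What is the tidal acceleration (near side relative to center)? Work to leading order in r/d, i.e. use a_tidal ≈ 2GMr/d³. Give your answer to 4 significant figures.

1.310 × 10⁻³ m/s²

Since r ≪ d, expand the inverse-square field across one radius to get the leading 2GMr/d³ term.
a_tidal = 2GMr/d³
        = 2 × (6.674 × 10⁻¹¹) × (1.898 × 10²⁷) × (1.561 × 10⁶) / (6.709 × 10⁸)³
        = 1.310 × 10⁻³ m/s²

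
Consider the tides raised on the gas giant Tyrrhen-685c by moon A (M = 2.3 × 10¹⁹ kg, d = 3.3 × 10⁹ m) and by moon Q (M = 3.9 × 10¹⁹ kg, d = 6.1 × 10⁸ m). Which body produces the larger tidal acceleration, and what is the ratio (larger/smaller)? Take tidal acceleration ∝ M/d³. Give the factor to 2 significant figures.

The tide-raising term goes as M/d³ (the gradient of a 1/d² field).
Moon A: (2.3 × 10¹⁹) / (3.3 × 10⁹)³ = 6.400 × 10⁻¹⁰
Moon Q: (3.9 × 10¹⁹) / (6.1 × 10⁸)³ = 1.718 × 10⁻⁷
Ratio (larger/smaller) = 270

Moon Q, by a factor of ≈ 270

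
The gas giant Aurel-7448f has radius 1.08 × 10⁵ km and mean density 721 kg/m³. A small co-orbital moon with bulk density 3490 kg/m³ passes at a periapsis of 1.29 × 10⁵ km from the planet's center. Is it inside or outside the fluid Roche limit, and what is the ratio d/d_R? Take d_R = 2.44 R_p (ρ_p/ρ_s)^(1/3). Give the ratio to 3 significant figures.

inside; d/d_R ≈ 0.828

d_R = 2.44 × (1.08 × 10⁵ km) × (721/3490)^(1/3) = 1.558 × 10⁵ km
d/d_R = (1.29 × 10⁵) / (1.558 × 10⁵) = 0.828
Since d/d_R < 1, the body is inside the Roche limit.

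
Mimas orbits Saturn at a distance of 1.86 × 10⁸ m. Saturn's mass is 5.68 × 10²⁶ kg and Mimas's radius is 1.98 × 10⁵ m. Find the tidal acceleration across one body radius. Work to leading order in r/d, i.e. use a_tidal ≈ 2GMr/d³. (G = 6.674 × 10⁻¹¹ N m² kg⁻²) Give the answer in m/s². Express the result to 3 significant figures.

2.33 × 10⁻³ m/s²

a_tidal = 2GMr/d³
        = 2 × (6.674 × 10⁻¹¹) × (5.68 × 10²⁶) × (1.98 × 10⁵) / (1.86 × 10⁸)³
        = 2.33 × 10⁻³ m/s²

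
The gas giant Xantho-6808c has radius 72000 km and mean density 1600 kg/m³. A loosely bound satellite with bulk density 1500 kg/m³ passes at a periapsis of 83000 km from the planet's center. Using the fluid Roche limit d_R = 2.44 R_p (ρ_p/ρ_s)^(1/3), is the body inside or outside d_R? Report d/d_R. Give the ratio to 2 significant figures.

inside; d/d_R ≈ 0.46

d_R = 2.44 × (72000 km) × (1600/1500)^(1/3) = 1.795 × 10⁵ km
d/d_R = (83000) / (1.795 × 10⁵) = 0.46
Since d/d_R < 1, the body is inside the Roche limit.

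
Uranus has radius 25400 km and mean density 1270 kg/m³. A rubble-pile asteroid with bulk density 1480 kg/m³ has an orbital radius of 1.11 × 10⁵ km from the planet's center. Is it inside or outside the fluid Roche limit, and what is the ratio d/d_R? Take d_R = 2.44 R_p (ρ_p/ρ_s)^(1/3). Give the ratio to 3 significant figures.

d_R = 2.44 × (25400 km) × (1270/1480)^(1/3) = 58890 km
d/d_R = (1.11 × 10⁵) / (58890) = 1.88
Since d/d_R > 1, the body is outside the Roche limit.

outside; d/d_R ≈ 1.88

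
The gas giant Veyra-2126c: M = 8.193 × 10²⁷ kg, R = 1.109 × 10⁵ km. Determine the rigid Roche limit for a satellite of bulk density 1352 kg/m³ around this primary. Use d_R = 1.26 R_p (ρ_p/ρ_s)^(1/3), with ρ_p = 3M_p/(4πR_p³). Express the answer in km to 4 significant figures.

ρ_p = 3M_p/(4πR_p³) = 3 × (8.193 × 10²⁷) / (4π × (1.109 × 10⁸ m)³) = 1434 kg/m³
d_R = 1.26 × 1.109 × 10⁵ km × (1434/1352)^(1/3)
    = 1.425 × 10⁵ km

1.425 × 10⁵ km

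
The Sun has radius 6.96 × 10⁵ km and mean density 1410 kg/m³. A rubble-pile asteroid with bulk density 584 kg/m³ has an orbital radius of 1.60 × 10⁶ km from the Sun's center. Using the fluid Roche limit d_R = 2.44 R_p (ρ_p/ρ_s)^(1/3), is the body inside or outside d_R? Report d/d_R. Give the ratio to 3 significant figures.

d_R = 2.44 × (6.96 × 10⁵ km) × (1410/584)^(1/3) = 2.278 × 10⁶ km
d/d_R = (1.60 × 10⁶) / (2.278 × 10⁶) = 0.702
Since d/d_R < 1, the body is inside the Roche limit.

inside; d/d_R ≈ 0.702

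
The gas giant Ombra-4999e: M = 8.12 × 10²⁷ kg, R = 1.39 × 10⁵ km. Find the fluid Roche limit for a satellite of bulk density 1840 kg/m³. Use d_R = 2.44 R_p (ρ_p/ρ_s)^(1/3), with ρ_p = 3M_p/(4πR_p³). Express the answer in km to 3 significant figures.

2.48 × 10⁵ km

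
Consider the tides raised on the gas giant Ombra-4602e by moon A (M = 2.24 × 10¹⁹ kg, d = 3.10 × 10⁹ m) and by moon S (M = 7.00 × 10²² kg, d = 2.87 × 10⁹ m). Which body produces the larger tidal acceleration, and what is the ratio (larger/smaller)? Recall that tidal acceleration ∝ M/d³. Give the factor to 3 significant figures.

Compare M/d³ for the two perturbers:
Moon A: (2.24 × 10¹⁹) / (3.10 × 10⁹)³ = 7.519 × 10⁻¹⁰
Moon S: (7.00 × 10²²) / (2.87 × 10⁹)³ = 2.961 × 10⁻⁶
Ratio (larger/smaller) = 3940

Moon S, by a factor of ≈ 3940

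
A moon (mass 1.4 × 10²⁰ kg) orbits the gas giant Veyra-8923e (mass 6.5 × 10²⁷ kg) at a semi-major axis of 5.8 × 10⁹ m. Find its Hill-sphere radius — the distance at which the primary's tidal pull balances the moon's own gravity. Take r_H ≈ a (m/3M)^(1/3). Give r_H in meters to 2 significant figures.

r_H ≈ a (m/3M)^(1/3)
    = (5.8 × 10⁹) × (1.4 × 10²⁰ / (3 × 6.5 × 10²⁷))^(1/3)
    = 1.1 × 10⁷ m

1.1 × 10⁷ m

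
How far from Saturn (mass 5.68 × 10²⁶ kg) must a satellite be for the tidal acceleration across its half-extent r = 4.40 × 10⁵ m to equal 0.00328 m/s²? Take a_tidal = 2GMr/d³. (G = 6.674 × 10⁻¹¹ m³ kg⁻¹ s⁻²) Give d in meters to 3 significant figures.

2GMr/d³ = a_tidal  ⇒  d = (2GMr / a_tidal)^(1/3)
d = (2 × 6.674×10⁻¹¹ × (5.68 × 10²⁶) × (4.40 × 10⁵) / (0.00328))^(1/3)
  = 2.17 × 10⁸ m

2.17 × 10⁸ m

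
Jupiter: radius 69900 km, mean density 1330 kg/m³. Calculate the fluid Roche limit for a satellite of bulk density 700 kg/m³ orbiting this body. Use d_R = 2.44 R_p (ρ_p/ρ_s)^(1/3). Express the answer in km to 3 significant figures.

2.11 × 10⁵ km

d_R = 2.44 × 69900 km × (1330/700)^(1/3)
    = 2.11 × 10⁵ km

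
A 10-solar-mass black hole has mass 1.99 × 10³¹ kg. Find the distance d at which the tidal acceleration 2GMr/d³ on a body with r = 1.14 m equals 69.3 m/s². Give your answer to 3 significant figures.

3.52 × 10⁶ m

2GMr/d³ = a_tidal  ⇒  d = (2GMr / a_tidal)^(1/3)
d = (2 × 6.674×10⁻¹¹ × (1.99 × 10³¹) × (1.14) / (69.3))^(1/3)
  = 3.52 × 10⁶ m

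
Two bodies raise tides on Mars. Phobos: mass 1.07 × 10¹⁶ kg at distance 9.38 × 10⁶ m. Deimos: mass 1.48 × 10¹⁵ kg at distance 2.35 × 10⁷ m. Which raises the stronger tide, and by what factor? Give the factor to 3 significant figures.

Tidal stretch scales as M/d³; compute that for each body.
Phobos: (1.07 × 10¹⁶) / (9.38 × 10⁶)³ = 1.297 × 10⁻⁵
Deimos: (1.48 × 10¹⁵) / (2.35 × 10⁷)³ = 1.140 × 10⁻⁷
Ratio (larger/smaller) = 114

Phobos, by a factor of ≈ 114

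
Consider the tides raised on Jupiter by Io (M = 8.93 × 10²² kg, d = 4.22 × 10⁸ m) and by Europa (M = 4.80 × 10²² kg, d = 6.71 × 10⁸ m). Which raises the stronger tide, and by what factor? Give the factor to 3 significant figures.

Tidal acceleration ∝ M/d³, so compare M/d³ for each.
Io: (8.93 × 10²²) / (4.22 × 10⁸)³ = 1.188 × 10⁻³
Europa: (4.80 × 10²²) / (6.71 × 10⁸)³ = 1.589 × 10⁻⁴
Ratio (larger/smaller) = 7.48

Io, by a factor of ≈ 7.48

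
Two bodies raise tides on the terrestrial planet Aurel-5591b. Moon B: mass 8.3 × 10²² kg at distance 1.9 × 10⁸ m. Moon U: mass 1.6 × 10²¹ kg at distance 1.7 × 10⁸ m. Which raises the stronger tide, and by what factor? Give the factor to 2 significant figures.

Tidal acceleration ∝ M/d³, so compare M/d³ for each.
Moon B: (8.3 × 10²²) / (1.9 × 10⁸)³ = 1.210 × 10⁻²
Moon U: (1.6 × 10²¹) / (1.7 × 10⁸)³ = 3.257 × 10⁻⁴
Ratio (larger/smaller) = 37

Moon B, by a factor of ≈ 37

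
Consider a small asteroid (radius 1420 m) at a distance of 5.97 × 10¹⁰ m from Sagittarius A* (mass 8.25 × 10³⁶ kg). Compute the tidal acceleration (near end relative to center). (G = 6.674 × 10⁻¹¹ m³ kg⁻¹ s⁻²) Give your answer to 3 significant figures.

7.35 × 10⁻³ m/s²

Δg = 2GMr/d³
   = 2 × (6.674 × 10⁻¹¹) × (8.25 × 10³⁶) × (1420) / (5.97 × 10¹⁰)³
   = 7.35 × 10⁻³ m/s²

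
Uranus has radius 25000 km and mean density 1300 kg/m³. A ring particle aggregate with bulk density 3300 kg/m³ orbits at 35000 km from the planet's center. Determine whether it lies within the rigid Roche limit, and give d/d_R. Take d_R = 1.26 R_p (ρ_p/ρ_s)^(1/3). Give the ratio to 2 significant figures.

outside; d/d_R ≈ 1.5

d_R = 1.26 × (25000 km) × (1300/3300)^(1/3) = 23090 km
d/d_R = (35000) / (23090) = 1.5
Since d/d_R > 1, the body is outside the Roche limit.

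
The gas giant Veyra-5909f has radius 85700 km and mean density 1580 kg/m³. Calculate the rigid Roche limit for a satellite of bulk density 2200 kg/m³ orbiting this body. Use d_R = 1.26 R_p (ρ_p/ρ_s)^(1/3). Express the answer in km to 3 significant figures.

d_R = 1.26 × 85700 km × (1580/2200)^(1/3)
    = 96700 km

96700 km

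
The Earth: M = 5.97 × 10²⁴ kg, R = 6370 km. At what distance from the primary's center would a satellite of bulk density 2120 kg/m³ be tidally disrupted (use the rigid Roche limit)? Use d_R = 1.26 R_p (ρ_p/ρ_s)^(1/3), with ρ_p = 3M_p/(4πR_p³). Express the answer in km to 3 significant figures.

ρ_p = 3M_p/(4πR_p³) = 3 × (5.97 × 10²⁴) / (4π × (6.37 × 10⁶ m)³) = 5510 kg/m³
d_R = 1.26 × 6370 km × (5510/2120)^(1/3)
    = 11000 km

11000 km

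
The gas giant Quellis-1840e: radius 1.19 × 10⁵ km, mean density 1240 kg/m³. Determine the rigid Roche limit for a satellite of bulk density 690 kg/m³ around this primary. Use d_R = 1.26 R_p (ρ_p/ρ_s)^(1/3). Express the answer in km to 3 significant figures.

d_R = 1.26 × 1.19 × 10⁵ km × (1240/690)^(1/3)
    = 1.82 × 10⁵ km

1.82 × 10⁵ km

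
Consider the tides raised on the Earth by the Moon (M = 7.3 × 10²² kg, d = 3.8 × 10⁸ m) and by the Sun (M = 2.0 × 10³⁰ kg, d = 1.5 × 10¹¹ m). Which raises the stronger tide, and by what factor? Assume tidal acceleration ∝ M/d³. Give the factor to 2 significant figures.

The Moon, by a factor of ≈ 2.2

The tide-raising term goes as M/d³ (the gradient of a 1/d² field).
The Moon: (7.3 × 10²²) / (3.8 × 10⁸)³ = 1.330 × 10⁻³
The Sun: (2.0 × 10³⁰) / (1.5 × 10¹¹)³ = 5.926 × 10⁻⁴
Ratio (larger/smaller) = 2.2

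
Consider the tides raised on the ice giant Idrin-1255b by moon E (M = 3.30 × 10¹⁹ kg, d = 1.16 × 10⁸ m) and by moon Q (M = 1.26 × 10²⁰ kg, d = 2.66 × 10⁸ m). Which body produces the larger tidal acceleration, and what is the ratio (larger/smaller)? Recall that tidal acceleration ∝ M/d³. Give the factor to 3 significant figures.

Moon E, by a factor of ≈ 3.16

The tide-raising term goes as M/d³ (the gradient of a 1/d² field).
Moon E: (3.30 × 10¹⁹) / (1.16 × 10⁸)³ = 2.114 × 10⁻⁵
Moon Q: (1.26 × 10²⁰) / (2.66 × 10⁸)³ = 6.695 × 10⁻⁶
Ratio (larger/smaller) = 3.16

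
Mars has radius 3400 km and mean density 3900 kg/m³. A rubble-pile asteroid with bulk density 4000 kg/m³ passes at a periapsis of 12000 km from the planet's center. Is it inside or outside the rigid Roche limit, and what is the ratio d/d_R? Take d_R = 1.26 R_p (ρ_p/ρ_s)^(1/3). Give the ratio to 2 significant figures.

d_R = 1.26 × (3400 km) × (3900/4000)^(1/3) = 4248 km
d/d_R = (12000) / (4248) = 2.8
Since d/d_R > 1, the body is outside the Roche limit.

outside; d/d_R ≈ 2.8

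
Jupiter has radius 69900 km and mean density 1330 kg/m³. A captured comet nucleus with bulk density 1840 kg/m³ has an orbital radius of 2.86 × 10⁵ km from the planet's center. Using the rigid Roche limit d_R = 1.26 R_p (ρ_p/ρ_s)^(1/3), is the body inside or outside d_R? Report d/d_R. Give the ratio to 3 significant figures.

d_R = 1.26 × (69900 km) × (1330/1840)^(1/3) = 79040 km
d/d_R = (2.86 × 10⁵) / (79040) = 3.62
Since d/d_R > 1, the body is outside the Roche limit.

outside; d/d_R ≈ 3.62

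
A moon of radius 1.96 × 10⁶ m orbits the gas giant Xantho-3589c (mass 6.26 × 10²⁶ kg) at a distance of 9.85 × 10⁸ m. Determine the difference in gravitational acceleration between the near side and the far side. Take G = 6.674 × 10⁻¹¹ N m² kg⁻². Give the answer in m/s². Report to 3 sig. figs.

Δa = 4GMr/d³
   = 4 × (6.674 × 10⁻¹¹) × (6.26 × 10²⁶) × (1.96 × 10⁶) / (9.85 × 10⁸)³
   = 3.43 × 10⁻⁴ m/s²

3.43 × 10⁻⁴ m/s²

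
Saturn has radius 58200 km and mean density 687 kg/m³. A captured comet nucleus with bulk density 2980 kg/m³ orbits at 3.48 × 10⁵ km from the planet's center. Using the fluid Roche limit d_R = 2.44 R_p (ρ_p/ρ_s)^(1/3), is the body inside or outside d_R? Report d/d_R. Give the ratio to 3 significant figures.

outside; d/d_R ≈ 4.00

d_R = 2.44 × (58200 km) × (687/2980)^(1/3) = 87070 km
d/d_R = (3.48 × 10⁵) / (87070) = 4.00
Since d/d_R > 1, the body is outside the Roche limit.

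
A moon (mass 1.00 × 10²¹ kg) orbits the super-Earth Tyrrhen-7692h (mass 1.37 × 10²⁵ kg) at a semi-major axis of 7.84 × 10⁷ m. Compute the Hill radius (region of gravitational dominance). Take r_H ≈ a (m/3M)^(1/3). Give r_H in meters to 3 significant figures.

r_H ≈ a (m/3M)^(1/3)
    = (7.84 × 10⁷) × (1.00 × 10²¹ / (3 × 1.37 × 10²⁵))^(1/3)
    = 2.27 × 10⁶ m

2.27 × 10⁶ m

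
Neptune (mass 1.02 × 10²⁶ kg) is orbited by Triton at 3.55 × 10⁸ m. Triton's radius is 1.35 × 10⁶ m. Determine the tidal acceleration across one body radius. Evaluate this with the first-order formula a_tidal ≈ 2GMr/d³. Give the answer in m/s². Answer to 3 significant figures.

4.11 × 10⁻⁴ m/s²

Δa = 2GMr/d³
   = 2 × (6.674 × 10⁻¹¹) × (1.02 × 10²⁶) × (1.35 × 10⁶) / (3.55 × 10⁸)³
   = 4.11 × 10⁻⁴ m/s²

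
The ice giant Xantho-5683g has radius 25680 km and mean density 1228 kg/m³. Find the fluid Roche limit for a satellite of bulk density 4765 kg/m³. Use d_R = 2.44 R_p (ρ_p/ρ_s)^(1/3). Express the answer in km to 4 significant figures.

d_R = 2.44 × 25680 km × (1228/4765)^(1/3)
    = 39870 km

39870 km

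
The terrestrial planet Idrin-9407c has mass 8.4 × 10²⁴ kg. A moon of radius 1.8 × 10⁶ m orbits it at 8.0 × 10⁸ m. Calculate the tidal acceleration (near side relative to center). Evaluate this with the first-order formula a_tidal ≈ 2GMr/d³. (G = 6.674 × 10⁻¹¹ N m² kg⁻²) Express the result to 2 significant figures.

Δg = 2GMr/d³
   = 2 × (6.674 × 10⁻¹¹) × (8.4 × 10²⁴) × (1.8 × 10⁶) / (8.0 × 10⁸)³
   = 3.9 × 10⁻⁶ m/s²

3.9 × 10⁻⁶ m/s²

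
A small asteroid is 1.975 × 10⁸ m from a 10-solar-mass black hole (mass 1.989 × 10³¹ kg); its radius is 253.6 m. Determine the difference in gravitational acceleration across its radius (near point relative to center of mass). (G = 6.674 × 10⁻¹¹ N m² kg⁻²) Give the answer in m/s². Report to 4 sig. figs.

Differencing GM/(d−r)² and GM/d² to first order in r/d gives 2GMr/d³.
a_tidal = 2GMr/d³
        = 2 × (6.674 × 10⁻¹¹) × (1.989 × 10³¹) × (253.6) / (1.975 × 10⁸)³
        = 8.740 × 10⁻² m/s²

8.740 × 10⁻² m/s²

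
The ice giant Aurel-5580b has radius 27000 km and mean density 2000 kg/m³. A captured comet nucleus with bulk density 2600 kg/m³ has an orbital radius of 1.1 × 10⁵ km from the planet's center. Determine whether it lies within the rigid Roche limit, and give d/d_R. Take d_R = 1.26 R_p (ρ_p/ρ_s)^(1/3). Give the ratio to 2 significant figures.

d_R = 1.26 × (27000 km) × (2000/2600)^(1/3) = 31170 km
d/d_R = (1.1 × 10⁵) / (31170) = 3.5
Since d/d_R > 1, the body is outside the Roche limit.

outside; d/d_R ≈ 3.5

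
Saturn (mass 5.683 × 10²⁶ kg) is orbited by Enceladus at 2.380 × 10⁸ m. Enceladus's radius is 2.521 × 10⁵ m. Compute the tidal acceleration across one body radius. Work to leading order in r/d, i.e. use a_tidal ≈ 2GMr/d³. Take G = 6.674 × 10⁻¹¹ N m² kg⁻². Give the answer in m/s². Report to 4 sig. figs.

1.419 × 10⁻³ m/s²

Δa = 2GMr/d³
   = 2 × (6.674 × 10⁻¹¹) × (5.683 × 10²⁶) × (2.521 × 10⁵) / (2.380 × 10⁸)³
   = 1.419 × 10⁻³ m/s²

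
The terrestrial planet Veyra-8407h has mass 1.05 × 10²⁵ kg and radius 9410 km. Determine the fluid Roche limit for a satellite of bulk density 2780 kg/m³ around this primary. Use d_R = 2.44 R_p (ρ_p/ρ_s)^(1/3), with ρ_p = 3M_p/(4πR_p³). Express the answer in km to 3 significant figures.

ρ_p = 3M_p/(4πR_p³) = 3 × (1.05 × 10²⁵) / (4π × (9.41 × 10⁶ m)³) = 3010 kg/m³
d_R = 2.44 × 9410 km × (3010/2780)^(1/3)
    = 23600 km

23600 km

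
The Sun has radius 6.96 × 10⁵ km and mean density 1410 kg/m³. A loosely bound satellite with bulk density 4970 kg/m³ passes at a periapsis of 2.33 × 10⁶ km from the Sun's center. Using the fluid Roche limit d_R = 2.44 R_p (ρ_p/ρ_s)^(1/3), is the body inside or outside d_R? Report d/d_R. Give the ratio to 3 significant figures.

d_R = 2.44 × (6.96 × 10⁵ km) × (1410/4970)^(1/3) = 1.116 × 10⁶ km
d/d_R = (2.33 × 10⁶) / (1.116 × 10⁶) = 2.09
Since d/d_R > 1, the body is outside the Roche limit.

outside; d/d_R ≈ 2.09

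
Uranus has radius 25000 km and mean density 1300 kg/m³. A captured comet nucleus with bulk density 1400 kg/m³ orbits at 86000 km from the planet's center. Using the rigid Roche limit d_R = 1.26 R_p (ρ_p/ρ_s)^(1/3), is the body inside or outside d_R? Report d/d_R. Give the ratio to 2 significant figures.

d_R = 1.26 × (25000 km) × (1300/1400)^(1/3) = 30730 km
d/d_R = (86000) / (30730) = 2.8
Since d/d_R > 1, the body is outside the Roche limit.

outside; d/d_R ≈ 2.8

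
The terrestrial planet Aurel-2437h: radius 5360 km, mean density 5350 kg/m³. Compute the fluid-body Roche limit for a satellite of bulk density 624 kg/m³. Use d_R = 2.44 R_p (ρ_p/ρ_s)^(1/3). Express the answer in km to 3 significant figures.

d_R = 2.44 × 5360 km × (5350/624)^(1/3)
    = 26800 km

26800 km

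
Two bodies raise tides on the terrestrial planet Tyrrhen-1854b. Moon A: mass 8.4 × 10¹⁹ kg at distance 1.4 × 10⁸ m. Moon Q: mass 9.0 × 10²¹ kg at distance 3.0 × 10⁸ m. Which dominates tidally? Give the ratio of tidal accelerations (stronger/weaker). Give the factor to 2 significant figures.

Moon Q, by a factor of ≈ 11

Tidal acceleration ∝ M/d³, so compare M/d³ for each.
Moon A: (8.4 × 10¹⁹) / (1.4 × 10⁸)³ = 3.061 × 10⁻⁵
Moon Q: (9.0 × 10²¹) / (3.0 × 10⁸)³ = 3.333 × 10⁻⁴
Ratio (larger/smaller) = 11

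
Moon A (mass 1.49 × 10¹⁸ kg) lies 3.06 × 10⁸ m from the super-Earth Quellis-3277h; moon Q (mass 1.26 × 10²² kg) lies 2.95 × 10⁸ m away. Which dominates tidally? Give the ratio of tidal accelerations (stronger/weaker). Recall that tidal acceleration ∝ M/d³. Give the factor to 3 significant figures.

Tidal stretch scales as M/d³; compute that for each body.
Moon A: (1.49 × 10¹⁸) / (3.06 × 10⁸)³ = 5.200 × 10⁻⁸
Moon Q: (1.26 × 10²²) / (2.95 × 10⁸)³ = 4.908 × 10⁻⁴
Ratio (larger/smaller) = 9440

Moon Q, by a factor of ≈ 9440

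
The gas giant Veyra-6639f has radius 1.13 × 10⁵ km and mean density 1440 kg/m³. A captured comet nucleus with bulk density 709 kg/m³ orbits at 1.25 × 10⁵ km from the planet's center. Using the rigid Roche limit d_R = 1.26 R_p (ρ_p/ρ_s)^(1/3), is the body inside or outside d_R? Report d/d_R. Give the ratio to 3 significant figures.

d_R = 1.26 × (1.13 × 10⁵ km) × (1440/709)^(1/3) = 1.803 × 10⁵ km
d/d_R = (1.25 × 10⁵) / (1.803 × 10⁵) = 0.693
Since d/d_R < 1, the body is inside the Roche limit.

inside; d/d_R ≈ 0.693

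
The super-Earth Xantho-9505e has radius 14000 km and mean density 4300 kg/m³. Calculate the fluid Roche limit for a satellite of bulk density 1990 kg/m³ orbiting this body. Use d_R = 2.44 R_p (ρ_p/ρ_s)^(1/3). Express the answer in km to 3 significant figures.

d_R = 2.44 × 14000 km × (4300/1990)^(1/3)
    = 44200 km

44200 km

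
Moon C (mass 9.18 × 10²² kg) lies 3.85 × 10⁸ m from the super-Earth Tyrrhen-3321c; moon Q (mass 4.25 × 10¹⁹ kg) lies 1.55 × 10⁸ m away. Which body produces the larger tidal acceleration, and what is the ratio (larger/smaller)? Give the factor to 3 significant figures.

Moon C, by a factor of ≈ 141

Tidal stretch scales as M/d³; compute that for each body.
Moon C: (9.18 × 10²²) / (3.85 × 10⁸)³ = 1.609 × 10⁻³
Moon Q: (4.25 × 10¹⁹) / (1.55 × 10⁸)³ = 1.141 × 10⁻⁵
Ratio (larger/smaller) = 141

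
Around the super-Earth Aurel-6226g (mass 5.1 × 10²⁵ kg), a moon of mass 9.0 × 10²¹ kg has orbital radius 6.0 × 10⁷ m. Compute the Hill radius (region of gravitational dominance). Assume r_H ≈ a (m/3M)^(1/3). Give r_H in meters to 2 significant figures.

r_H ≈ a (m/3M)^(1/3)
    = (6.0 × 10⁷) × (9.0 × 10²¹ / (3 × 5.1 × 10²⁵))^(1/3)
    = 2.3 × 10⁶ m

2.3 × 10⁶ m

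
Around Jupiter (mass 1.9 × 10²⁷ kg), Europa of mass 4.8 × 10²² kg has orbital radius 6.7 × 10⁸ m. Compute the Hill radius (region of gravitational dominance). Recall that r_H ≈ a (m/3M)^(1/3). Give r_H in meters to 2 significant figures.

1.4 × 10⁷ m

r_H ≈ a (m/3M)^(1/3)
    = (6.7 × 10⁸) × (4.8 × 10²² / (3 × 1.9 × 10²⁷))^(1/3)
    = 1.4 × 10⁷ m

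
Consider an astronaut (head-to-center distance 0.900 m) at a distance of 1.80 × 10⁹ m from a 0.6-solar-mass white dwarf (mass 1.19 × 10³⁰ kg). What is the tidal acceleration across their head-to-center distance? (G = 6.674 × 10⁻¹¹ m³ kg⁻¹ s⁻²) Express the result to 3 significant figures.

Δg = 2GMr/d³
   = 2 × (6.674 × 10⁻¹¹) × (1.19 × 10³⁰) × (0.900) / (1.80 × 10⁹)³
   = 2.45 × 10⁻⁸ m/s²

2.45 × 10⁻⁸ m/s²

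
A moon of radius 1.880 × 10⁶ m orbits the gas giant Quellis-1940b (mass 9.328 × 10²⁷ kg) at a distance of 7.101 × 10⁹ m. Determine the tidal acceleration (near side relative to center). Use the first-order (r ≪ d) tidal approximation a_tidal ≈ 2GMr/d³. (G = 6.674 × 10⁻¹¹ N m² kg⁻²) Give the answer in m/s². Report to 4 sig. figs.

Differencing GM/(d−r)² and GM/d² to first order in r/d gives 2GMr/d³.
Δa = 2GMr/d³
   = 2 × (6.674 × 10⁻¹¹) × (9.328 × 10²⁷) × (1.880 × 10⁶) / (7.101 × 10⁹)³
   = 6.537 × 10⁻⁶ m/s²

6.537 × 10⁻⁶ m/s²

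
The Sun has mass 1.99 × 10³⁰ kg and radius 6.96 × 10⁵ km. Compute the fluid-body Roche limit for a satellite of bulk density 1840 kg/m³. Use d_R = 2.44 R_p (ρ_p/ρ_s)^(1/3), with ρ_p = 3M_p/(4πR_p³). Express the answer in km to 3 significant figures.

ρ_p = 3M_p/(4πR_p³) = 3 × (1.99 × 10³⁰) / (4π × (6.96 × 10⁸ m)³) = 1410 kg/m³
d_R = 2.44 × 6.96 × 10⁵ km × (1410/1840)^(1/3)
    = 1.55 × 10⁶ km

1.55 × 10⁶ km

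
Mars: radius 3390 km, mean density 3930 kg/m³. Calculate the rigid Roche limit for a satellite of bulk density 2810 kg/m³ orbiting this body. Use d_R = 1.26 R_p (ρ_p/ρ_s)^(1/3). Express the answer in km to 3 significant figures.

4780 km

d_R = 1.26 × 3390 km × (3930/2810)^(1/3)
    = 4780 km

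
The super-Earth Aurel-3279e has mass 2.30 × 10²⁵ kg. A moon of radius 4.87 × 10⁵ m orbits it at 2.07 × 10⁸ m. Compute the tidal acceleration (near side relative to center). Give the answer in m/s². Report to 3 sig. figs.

1.69 × 10⁻⁴ m/s²

The tidal stretch is the gradient of GM/d² times the body's extent r, hence the 1/d³ dependence.
Δg = 2GMr/d³
   = 2 × (6.674 × 10⁻¹¹) × (2.30 × 10²⁵) × (4.87 × 10⁵) / (2.07 × 10⁸)³
   = 1.69 × 10⁻⁴ m/s²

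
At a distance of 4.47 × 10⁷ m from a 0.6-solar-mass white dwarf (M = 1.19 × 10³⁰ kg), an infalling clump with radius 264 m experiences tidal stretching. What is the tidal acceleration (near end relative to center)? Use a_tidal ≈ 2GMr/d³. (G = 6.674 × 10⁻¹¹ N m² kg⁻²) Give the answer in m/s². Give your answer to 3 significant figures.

4.70 × 10⁻¹ m/s²

The tidal stretch is the gradient of GM/d² times the body's extent r, hence the 1/d³ dependence.
Δg = 2GMr/d³
   = 2 × (6.674 × 10⁻¹¹) × (1.19 × 10³⁰) × (264) / (4.47 × 10⁷)³
   = 4.70 × 10⁻¹ m/s²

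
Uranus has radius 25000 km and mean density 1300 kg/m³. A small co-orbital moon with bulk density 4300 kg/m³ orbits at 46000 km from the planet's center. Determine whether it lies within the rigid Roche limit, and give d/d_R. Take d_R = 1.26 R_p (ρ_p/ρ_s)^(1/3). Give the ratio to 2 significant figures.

outside; d/d_R ≈ 2.2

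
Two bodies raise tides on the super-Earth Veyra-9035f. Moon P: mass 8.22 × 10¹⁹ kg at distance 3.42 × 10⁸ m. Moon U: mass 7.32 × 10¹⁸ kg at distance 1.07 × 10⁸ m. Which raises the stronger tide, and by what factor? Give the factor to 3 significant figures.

Moon U, by a factor of ≈ 2.91

The tide-raising term goes as M/d³ (the gradient of a 1/d² field).
Moon P: (8.22 × 10¹⁹) / (3.42 × 10⁸)³ = 2.055 × 10⁻⁶
Moon U: (7.32 × 10¹⁸) / (1.07 × 10⁸)³ = 5.975 × 10⁻⁶
Ratio (larger/smaller) = 2.91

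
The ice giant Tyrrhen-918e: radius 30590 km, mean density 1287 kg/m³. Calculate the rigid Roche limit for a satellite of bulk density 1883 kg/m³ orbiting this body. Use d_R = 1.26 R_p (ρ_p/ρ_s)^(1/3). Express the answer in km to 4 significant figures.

d_R = 1.26 × 30590 km × (1287/1883)^(1/3)
    = 33950 km

33950 km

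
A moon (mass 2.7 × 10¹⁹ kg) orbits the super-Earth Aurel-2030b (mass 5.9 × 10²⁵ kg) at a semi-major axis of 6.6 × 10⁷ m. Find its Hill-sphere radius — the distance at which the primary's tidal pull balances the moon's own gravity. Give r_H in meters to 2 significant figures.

3.5 × 10⁵ m

r_H ≈ a (m/3M)^(1/3)
    = (6.6 × 10⁷) × (2.7 × 10¹⁹ / (3 × 5.9 × 10²⁵))^(1/3)
    = 3.5 × 10⁵ m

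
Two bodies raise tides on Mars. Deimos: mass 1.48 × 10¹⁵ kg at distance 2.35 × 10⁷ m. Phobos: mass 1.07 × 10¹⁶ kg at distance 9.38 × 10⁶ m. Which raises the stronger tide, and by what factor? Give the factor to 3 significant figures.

Tidal acceleration ∝ M/d³, so compare M/d³ for each.
Deimos: (1.48 × 10¹⁵) / (2.35 × 10⁷)³ = 1.140 × 10⁻⁷
Phobos: (1.07 × 10¹⁶) / (9.38 × 10⁶)³ = 1.297 × 10⁻⁵
Ratio (larger/smaller) = 114

Phobos, by a factor of ≈ 114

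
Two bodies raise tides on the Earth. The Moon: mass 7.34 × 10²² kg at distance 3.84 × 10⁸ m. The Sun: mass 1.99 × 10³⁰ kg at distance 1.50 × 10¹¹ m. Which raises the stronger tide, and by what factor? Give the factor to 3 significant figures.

The Moon, by a factor of ≈ 2.20

Tidal acceleration ∝ M/d³, so compare M/d³ for each.
The Moon: (7.34 × 10²²) / (3.84 × 10⁸)³ = 1.296 × 10⁻³
The Sun: (1.99 × 10³⁰) / (1.50 × 10¹¹)³ = 5.896 × 10⁻⁴
Ratio (larger/smaller) = 2.20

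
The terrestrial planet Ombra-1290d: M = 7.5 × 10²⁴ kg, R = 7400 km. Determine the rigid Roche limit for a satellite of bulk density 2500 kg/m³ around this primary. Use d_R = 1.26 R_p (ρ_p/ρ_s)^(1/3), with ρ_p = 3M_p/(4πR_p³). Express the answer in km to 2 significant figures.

ρ_p = 3M_p/(4πR_p³) = 3 × (7.5 × 10²⁴) / (4π × (7.4 × 10⁶ m)³) = 4400 kg/m³
d_R = 1.26 × 7400 km × (4400/2500)^(1/3)
    = 11000 km

11000 km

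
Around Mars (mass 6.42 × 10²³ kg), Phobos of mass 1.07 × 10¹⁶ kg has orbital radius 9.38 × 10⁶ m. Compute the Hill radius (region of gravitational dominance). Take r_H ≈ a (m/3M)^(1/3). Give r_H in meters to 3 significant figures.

r_H ≈ a (m/3M)^(1/3)
    = (9.38 × 10⁶) × (1.07 × 10¹⁶ / (3 × 6.42 × 10²³))^(1/3)
    = 1.66 × 10⁴ m

1.66 × 10⁴ m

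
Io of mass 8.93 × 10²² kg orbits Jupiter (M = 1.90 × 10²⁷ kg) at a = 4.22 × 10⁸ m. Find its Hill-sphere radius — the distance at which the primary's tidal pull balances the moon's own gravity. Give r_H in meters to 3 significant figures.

r_H ≈ a (m/3M)^(1/3)
    = (4.22 × 10⁸) × (8.93 × 10²² / (3 × 1.90 × 10²⁷))^(1/3)
    = 1.06 × 10⁷ m

1.06 × 10⁷ m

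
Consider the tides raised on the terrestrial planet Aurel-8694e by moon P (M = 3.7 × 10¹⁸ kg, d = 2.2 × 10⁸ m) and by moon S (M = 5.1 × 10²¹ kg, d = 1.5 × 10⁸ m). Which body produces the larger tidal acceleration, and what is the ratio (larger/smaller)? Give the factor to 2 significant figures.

Compare M/d³ for the two perturbers:
Moon P: (3.7 × 10¹⁸) / (2.2 × 10⁸)³ = 3.475 × 10⁻⁷
Moon S: (5.1 × 10²¹) / (1.5 × 10⁸)³ = 1.511 × 10⁻³
Ratio (larger/smaller) = 4300

Moon S, by a factor of ≈ 4300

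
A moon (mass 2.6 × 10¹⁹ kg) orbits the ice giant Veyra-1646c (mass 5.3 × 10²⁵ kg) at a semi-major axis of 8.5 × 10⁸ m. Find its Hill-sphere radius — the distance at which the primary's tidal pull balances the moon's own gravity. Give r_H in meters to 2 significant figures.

4.6 × 10⁶ m

r_H ≈ a (m/3M)^(1/3)
    = (8.5 × 10⁸) × (2.6 × 10¹⁹ / (3 × 5.3 × 10²⁵))^(1/3)
    = 4.6 × 10⁶ m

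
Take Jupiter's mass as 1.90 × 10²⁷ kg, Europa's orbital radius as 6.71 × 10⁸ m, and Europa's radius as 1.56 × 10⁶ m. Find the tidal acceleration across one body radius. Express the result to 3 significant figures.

1.31 × 10⁻³ m/s²

Since r ≪ d, expand the inverse-square field across one radius to get the leading 2GMr/d³ term.
Δa = 2GMr/d³
   = 2 × (6.674 × 10⁻¹¹) × (1.90 × 10²⁷) × (1.56 × 10⁶) / (6.71 × 10⁸)³
   = 1.31 × 10⁻³ m/s²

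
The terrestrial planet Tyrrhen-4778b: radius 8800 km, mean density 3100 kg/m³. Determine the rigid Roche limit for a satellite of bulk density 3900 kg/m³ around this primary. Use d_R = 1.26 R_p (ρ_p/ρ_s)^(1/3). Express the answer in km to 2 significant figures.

10000 km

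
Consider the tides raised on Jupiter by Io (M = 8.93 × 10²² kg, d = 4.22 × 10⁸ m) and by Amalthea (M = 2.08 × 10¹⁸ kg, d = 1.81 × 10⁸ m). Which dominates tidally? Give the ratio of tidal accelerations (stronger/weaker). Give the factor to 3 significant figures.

Tidal stretch scales as M/d³; compute that for each body.
Io: (8.93 × 10²²) / (4.22 × 10⁸)³ = 1.188 × 10⁻³
Amalthea: (2.08 × 10¹⁸) / (1.81 × 10⁸)³ = 3.508 × 10⁻⁷
Ratio (larger/smaller) = 3390

Io, by a factor of ≈ 3390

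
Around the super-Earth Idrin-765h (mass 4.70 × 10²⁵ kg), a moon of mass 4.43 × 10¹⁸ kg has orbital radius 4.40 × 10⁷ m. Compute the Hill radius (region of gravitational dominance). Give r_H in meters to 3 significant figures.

1.39 × 10⁵ m

r_H ≈ a (m/3M)^(1/3)
    = (4.40 × 10⁷) × (4.43 × 10¹⁸ / (3 × 4.70 × 10²⁵))^(1/3)
    = 1.39 × 10⁵ m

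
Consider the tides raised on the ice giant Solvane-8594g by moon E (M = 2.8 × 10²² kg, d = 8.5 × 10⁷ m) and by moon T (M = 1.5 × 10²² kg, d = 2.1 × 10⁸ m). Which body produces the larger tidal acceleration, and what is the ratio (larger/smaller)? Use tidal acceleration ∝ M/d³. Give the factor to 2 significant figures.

Moon E, by a factor of ≈ 28

Tidal stretch scales as M/d³; compute that for each body.
Moon E: (2.8 × 10²²) / (8.5 × 10⁷)³ = 4.559 × 10⁻²
Moon T: (1.5 × 10²²) / (2.1 × 10⁸)³ = 1.620 × 10⁻³
Ratio (larger/smaller) = 28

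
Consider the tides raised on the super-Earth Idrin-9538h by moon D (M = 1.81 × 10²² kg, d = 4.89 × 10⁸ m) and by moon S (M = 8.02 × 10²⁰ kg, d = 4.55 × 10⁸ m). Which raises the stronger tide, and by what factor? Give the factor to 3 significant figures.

Compare M/d³ for the two perturbers:
Moon D: (1.81 × 10²²) / (4.89 × 10⁸)³ = 1.548 × 10⁻⁴
Moon S: (8.02 × 10²⁰) / (4.55 × 10⁸)³ = 8.514 × 10⁻⁶
Ratio (larger/smaller) = 18.2

Moon D, by a factor of ≈ 18.2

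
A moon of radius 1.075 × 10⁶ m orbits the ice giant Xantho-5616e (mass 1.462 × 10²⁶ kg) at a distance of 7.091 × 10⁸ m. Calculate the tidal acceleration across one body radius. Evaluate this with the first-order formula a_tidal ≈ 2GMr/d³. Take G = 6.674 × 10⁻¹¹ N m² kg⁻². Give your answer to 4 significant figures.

5.884 × 10⁻⁵ m/s²

Δg = 2GMr/d³
   = 2 × (6.674 × 10⁻¹¹) × (1.462 × 10²⁶) × (1.075 × 10⁶) / (7.091 × 10⁸)³
   = 5.884 × 10⁻⁵ m/s²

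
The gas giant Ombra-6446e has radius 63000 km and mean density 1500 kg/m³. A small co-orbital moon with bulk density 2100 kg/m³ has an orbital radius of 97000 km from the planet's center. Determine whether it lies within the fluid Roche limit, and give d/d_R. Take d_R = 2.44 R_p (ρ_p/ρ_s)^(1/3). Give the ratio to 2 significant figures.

d_R = 2.44 × (63000 km) × (1500/2100)^(1/3) = 1.374 × 10⁵ km
d/d_R = (97000) / (1.374 × 10⁵) = 0.71
Since d/d_R < 1, the body is inside the Roche limit.

inside; d/d_R ≈ 0.71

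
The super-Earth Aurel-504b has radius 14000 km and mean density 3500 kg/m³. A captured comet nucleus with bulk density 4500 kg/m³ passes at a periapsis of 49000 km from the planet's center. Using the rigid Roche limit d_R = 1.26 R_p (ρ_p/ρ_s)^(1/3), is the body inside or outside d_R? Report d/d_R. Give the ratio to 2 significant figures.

outside; d/d_R ≈ 3.0

d_R = 1.26 × (14000 km) × (3500/4500)^(1/3) = 16220 km
d/d_R = (49000) / (16220) = 3.0
Since d/d_R > 1, the body is outside the Roche limit.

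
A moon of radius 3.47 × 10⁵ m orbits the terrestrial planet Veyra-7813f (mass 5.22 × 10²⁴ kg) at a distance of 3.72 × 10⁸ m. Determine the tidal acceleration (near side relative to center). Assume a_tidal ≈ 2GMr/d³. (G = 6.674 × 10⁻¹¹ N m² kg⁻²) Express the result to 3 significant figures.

4.70 × 10⁻⁶ m/s²

Δa = 2GMr/d³
   = 2 × (6.674 × 10⁻¹¹) × (5.22 × 10²⁴) × (3.47 × 10⁵) / (3.72 × 10⁸)³
   = 4.70 × 10⁻⁶ m/s²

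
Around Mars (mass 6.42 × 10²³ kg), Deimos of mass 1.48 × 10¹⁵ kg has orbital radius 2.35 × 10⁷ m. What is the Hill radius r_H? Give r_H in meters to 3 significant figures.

r_H ≈ a (m/3M)^(1/3)
    = (2.35 × 10⁷) × (1.48 × 10¹⁵ / (3 × 6.42 × 10²³))^(1/3)
    = 2.15 × 10⁴ m

2.15 × 10⁴ m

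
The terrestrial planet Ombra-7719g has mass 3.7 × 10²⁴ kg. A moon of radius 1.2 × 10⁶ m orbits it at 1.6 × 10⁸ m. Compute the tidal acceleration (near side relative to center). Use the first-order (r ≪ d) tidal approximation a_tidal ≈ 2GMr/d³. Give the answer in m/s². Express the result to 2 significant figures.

1.4 × 10⁻⁴ m/s²

Δa = 2GMr/d³
   = 2 × (6.674 × 10⁻¹¹) × (3.7 × 10²⁴) × (1.2 × 10⁶) / (1.6 × 10⁸)³
   = 1.4 × 10⁻⁴ m/s²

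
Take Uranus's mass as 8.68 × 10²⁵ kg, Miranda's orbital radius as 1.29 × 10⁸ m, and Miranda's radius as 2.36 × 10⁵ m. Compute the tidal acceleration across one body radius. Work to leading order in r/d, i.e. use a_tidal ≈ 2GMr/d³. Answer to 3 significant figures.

Δa = 2GMr/d³
   = 2 × (6.674 × 10⁻¹¹) × (8.68 × 10²⁵) × (2.36 × 10⁵) / (1.29 × 10⁸)³
   = 1.27 × 10⁻³ m/s²

1.27 × 10⁻³ m/s²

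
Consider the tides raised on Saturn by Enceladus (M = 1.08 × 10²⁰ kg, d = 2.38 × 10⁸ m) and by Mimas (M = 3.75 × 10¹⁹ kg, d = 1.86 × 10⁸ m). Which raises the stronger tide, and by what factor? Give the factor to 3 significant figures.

Compare M/d³ for the two perturbers:
Enceladus: (1.08 × 10²⁰) / (2.38 × 10⁸)³ = 8.011 × 10⁻⁶
Mimas: (3.75 × 10¹⁹) / (1.86 × 10⁸)³ = 5.828 × 10⁻⁶
Ratio (larger/smaller) = 1.37

Enceladus, by a factor of ≈ 1.37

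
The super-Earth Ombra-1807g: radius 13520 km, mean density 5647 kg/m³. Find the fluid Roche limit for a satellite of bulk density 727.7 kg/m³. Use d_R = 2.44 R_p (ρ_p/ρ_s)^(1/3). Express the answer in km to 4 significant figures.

65310 km

d_R = 2.44 × 13520 km × (5647/727.7)^(1/3)
    = 65310 km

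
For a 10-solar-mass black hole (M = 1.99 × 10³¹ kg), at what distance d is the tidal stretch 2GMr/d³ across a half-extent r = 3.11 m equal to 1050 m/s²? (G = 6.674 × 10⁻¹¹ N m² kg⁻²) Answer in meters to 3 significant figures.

1.99 × 10⁶ m

2GMr/d³ = a_tidal  ⇒  d = (2GMr / a_tidal)^(1/3)
d = (2 × 6.674×10⁻¹¹ × (1.99 × 10³¹) × (3.11) / (1050))^(1/3)
  = 1.99 × 10⁶ m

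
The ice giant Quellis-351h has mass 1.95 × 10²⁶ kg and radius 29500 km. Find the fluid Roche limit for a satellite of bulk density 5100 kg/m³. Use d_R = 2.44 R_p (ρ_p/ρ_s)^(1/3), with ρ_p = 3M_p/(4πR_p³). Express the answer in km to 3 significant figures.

51000 km

ρ_p = 3M_p/(4πR_p³) = 3 × (1.95 × 10²⁶) / (4π × (2.95 × 10⁷ m)³) = 1810 kg/m³
d_R = 2.44 × 29500 km × (1810/5100)^(1/3)
    = 51000 km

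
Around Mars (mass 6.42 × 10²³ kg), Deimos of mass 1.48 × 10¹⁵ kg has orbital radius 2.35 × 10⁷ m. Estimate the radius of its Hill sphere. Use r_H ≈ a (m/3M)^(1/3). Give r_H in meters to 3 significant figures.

2.15 × 10⁴ m

r_H ≈ a (m/3M)^(1/3)
    = (2.35 × 10⁷) × (1.48 × 10¹⁵ / (3 × 6.42 × 10²³))^(1/3)
    = 2.15 × 10⁴ m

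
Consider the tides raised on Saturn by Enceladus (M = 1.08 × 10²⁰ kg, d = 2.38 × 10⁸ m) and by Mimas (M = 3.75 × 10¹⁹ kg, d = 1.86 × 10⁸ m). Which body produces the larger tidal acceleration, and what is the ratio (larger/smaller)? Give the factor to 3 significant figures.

Enceladus, by a factor of ≈ 1.37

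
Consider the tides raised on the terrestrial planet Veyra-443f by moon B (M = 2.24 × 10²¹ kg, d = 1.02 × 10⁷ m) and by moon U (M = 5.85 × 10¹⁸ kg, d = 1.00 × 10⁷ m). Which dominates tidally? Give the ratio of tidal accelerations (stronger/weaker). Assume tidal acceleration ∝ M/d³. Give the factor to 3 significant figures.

The tide-raising term goes as M/d³ (the gradient of a 1/d² field).
Moon B: (2.24 × 10²¹) / (1.02 × 10⁷)³ = 2.111
Moon U: (5.85 × 10¹⁸) / (1.00 × 10⁷)³ = 5.850 × 10⁻³
Ratio (larger/smaller) = 361

Moon B, by a factor of ≈ 361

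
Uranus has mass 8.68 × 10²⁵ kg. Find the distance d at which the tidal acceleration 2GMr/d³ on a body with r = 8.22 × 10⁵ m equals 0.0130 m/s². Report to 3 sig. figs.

9.01 × 10⁷ m

2GMr/d³ = a_tidal  ⇒  d = (2GMr / a_tidal)^(1/3)
d = (2 × 6.674×10⁻¹¹ × (8.68 × 10²⁵) × (8.22 × 10⁵) / (0.0130))^(1/3)
  = 9.01 × 10⁷ m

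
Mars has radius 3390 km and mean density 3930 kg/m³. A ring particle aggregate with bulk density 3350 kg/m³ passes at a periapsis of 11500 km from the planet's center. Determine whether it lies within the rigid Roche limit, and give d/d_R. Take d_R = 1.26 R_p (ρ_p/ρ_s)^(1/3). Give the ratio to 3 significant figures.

outside; d/d_R ≈ 2.55

d_R = 1.26 × (3390 km) × (3930/3350)^(1/3) = 4505 km
d/d_R = (11500) / (4505) = 2.55
Since d/d_R > 1, the body is outside the Roche limit.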